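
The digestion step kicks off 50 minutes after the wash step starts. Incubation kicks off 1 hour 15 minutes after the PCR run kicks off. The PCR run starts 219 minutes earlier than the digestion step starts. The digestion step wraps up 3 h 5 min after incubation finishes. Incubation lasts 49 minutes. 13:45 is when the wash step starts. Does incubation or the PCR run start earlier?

The digestion step starts at 13:45 + 50 min = 14:35.
The PCR run starts at 14:35 − 219 min = 10:56.
Incubation starts at 10:56 + 75 min = 12:11.
Incubation starts at 12:11 and the PCR run starts at 10:56, so the PCR run is first.

the PCR run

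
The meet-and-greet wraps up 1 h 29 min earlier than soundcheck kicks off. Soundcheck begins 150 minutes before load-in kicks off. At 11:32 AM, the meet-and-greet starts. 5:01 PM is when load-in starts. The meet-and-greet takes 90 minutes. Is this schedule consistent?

Soundcheck starts at 5:01 PM − 150 min = 2:31 PM.
The meet-and-greet ends at 2:31 PM − 89 min = 1:02 PM.
The meet-and-greet starts at 1:02 PM − 90 min = 11:32 AM.
That matches the stated 11:32 AM, so the schedule is consistent.

Yes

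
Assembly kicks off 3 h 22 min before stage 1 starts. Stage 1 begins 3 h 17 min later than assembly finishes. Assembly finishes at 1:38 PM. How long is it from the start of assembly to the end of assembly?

5 minutes

Stage 1 starts at 1:38 PM + 197 min = 4:55 PM.
Assembly starts at 4:55 PM − 202 min = 1:33 PM.
From 1:33 PM to 1:38 PM is 5 minutes.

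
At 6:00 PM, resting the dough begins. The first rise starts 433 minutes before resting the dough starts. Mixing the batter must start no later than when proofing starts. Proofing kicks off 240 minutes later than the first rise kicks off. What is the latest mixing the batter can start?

2:47 PM

The first rise starts at 6:00 PM − 433 min = 10:47 AM.
Proofing starts at 10:47 AM + 240 min = 2:47 PM.
Mixing the batter is bounded by proofing, so the latest it can start is 2:47 PM.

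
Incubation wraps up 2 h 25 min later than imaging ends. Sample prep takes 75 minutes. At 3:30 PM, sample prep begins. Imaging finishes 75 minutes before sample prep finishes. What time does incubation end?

5:55 PM

Sample prep ends at 3:30 PM + 75 min = 4:45 PM.
Imaging ends at 4:45 PM − 75 min = 3:30 PM.
Incubation ends at 3:30 PM + 145 min = 5:55 PM.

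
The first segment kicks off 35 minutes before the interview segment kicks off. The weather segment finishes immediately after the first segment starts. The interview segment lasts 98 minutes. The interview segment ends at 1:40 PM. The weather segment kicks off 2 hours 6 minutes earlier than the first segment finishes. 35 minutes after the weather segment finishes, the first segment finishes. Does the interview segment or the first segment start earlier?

the first segment

The interview segment starts at 1:40 PM − 98 min = 12:02 PM.
The first segment starts at 12:02 PM − 35 min = 11:27 AM.
The interview segment starts at 12:02 PM and the first segment starts at 11:27 AM, so the first segment is first.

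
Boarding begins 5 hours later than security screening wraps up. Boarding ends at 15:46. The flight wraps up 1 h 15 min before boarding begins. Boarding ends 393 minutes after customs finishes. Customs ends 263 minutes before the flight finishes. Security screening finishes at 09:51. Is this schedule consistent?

Yes

Boarding starts at 09:51 + 300 min = 14:51.
The flight ends at 14:51 − 75 min = 13:36.
Customs ends at 13:36 − 263 min = 09:13.
Boarding ends at 09:13 + 393 min = 15:46.
That matches the stated 15:46, so the schedule is consistent.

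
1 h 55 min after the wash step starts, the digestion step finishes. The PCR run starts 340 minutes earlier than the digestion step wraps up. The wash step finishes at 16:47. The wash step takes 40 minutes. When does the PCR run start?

The wash step starts at 16:47 − 40 min = 16:07.
The digestion step ends at 16:07 + 115 min = 18:02.
The PCR run starts at 18:02 − 340 min = 12:22.

12:22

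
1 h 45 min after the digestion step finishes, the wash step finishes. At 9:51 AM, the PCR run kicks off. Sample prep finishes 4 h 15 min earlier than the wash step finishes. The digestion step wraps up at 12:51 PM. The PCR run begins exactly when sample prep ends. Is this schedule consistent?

The wash step ends at 12:51 PM + 105 min = 2:36 PM.
Sample prep ends at 2:36 PM − 255 min = 10:21 AM.
So the PCR run starts at 10:21 AM.
But the PCR run is also said to start at 9:51 AM — a 30-minute conflict.

No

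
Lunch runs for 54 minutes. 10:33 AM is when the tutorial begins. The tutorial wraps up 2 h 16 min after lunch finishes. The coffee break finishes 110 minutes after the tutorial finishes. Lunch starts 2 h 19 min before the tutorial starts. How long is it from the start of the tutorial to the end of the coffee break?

Lunch starts at 10:33 AM − 139 min = 8:14 AM.
Lunch ends at 8:14 AM + 54 min = 9:08 AM.
The tutorial ends at 9:08 AM + 136 min = 11:24 AM.
The coffee break ends at 11:24 AM + 110 min = 1:14 PM.
From 10:33 AM to 1:14 PM is 2 h 41 min.

2 h 41 min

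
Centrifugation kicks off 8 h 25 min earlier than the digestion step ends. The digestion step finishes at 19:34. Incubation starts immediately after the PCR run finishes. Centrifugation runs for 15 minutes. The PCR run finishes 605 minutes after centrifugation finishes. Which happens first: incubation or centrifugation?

centrifugation

Centrifugation starts at 19:34 − 505 min = 11:09.
Centrifugation ends at 11:09 + 15 min = 11:24.
The PCR run ends at 11:24 + 605 min = 21:29.
So incubation starts at 21:29.
Incubation starts at 21:29 and centrifugation starts at 11:09, so centrifugation is first.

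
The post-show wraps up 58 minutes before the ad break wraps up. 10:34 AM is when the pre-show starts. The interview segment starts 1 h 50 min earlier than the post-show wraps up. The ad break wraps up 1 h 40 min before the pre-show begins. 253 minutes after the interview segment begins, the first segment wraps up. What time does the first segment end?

10:19 AM

The ad break ends at 10:34 AM − 100 min = 8:54 AM.
The post-show ends at 8:54 AM − 58 min = 7:56 AM.
The interview segment starts at 7:56 AM − 110 min = 6:06 AM.
The first segment ends at 6:06 AM + 253 min = 10:19 AM.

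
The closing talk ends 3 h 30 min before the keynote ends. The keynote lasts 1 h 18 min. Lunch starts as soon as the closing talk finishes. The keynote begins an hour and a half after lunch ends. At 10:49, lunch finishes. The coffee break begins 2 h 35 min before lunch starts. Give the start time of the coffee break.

07:32

The keynote starts at 10:49 + 90 min = 12:19.
The keynote ends at 12:19 + 78 min = 13:37.
The closing talk ends at 13:37 − 210 min = 10:07.
So lunch starts at 10:07.
The coffee break starts at 10:07 − 155 min = 07:32.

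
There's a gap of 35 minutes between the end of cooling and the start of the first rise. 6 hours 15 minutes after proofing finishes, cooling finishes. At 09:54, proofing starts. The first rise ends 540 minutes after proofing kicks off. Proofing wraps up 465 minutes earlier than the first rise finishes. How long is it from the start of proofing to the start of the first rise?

8 hours 5 minutes

The first rise ends at 09:54 + 540 min = 18:54.
Proofing ends at 18:54 − 465 min = 11:09.
Cooling ends at 11:09 + 375 min = 17:24.
The first rise starts at 17:24 + 35 min = 17:59.
From 09:54 to 17:59 is 8 hours 5 minutes.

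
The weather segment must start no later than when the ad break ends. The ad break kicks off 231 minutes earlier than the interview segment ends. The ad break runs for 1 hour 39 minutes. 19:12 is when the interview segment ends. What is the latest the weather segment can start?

The ad break starts at 19:12 − 231 min = 15:21.
The ad break ends at 15:21 + 99 min = 17:00.
The weather segment is bounded by the ad break, so the latest it can start is 17:00.

17:00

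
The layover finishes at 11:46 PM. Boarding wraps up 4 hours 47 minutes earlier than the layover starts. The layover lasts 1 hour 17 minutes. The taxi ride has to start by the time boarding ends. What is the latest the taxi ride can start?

The layover starts at 11:46 PM − 77 min = 10:29 PM.
Boarding ends at 10:29 PM − 287 min = 5:42 PM.
The taxi ride is bounded by boarding, so the latest it can start is 5:42 PM.

5:42 PM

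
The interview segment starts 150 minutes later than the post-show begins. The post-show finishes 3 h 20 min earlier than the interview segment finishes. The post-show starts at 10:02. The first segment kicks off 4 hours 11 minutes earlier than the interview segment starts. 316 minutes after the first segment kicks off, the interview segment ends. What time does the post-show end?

10:17

The interview segment starts at 10:02 + 150 min = 12:32.
The first segment starts at 12:32 − 251 min = 08:21.
The interview segment ends at 08:21 + 316 min = 13:37.
The post-show ends at 13:37 − 200 min = 10:17.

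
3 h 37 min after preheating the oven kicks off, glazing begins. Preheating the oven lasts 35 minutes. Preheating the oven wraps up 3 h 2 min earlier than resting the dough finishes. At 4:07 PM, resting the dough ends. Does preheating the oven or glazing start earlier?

Preheating the oven ends at 4:07 PM − 182 min = 1:05 PM.
Preheating the oven starts at 1:05 PM − 35 min = 12:30 PM.
Glazing starts at 12:30 PM + 217 min = 4:07 PM.
Preheating the oven starts at 12:30 PM and glazing starts at 4:07 PM, so preheating the oven is first.

preheating the oven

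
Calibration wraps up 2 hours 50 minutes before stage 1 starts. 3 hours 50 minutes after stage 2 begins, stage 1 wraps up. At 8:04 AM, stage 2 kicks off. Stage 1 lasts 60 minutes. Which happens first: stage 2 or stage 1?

stage 2

Stage 1 ends at 8:04 AM + 230 min = 11:54 AM.
Stage 1 starts at 11:54 AM − 60 min = 10:54 AM.
Stage 2 starts at 8:04 AM and stage 1 starts at 10:54 AM, so stage 2 is first.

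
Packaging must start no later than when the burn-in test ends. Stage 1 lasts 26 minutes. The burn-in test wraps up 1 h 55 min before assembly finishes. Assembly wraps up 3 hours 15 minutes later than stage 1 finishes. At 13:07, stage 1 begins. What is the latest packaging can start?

Stage 1 ends at 13:07 + 26 min = 13:33.
Assembly ends at 13:33 + 195 min = 16:48.
The burn-in test ends at 16:48 − 115 min = 14:53.
Packaging is bounded by the burn-in test, so the latest it can start is 14:53.

14:53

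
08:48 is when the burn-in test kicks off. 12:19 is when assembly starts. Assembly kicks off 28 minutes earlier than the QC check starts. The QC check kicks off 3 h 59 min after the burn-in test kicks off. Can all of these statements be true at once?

Yes

The QC check starts at 08:48 + 239 min = 12:47.
Assembly starts at 12:47 − 28 min = 12:19.
That matches the stated 12:19, so the schedule is consistent.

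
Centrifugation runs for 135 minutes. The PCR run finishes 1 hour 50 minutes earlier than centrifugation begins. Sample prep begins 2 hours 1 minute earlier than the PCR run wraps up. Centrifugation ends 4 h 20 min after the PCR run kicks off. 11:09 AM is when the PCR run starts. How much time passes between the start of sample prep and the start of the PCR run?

1 hour 46 minutes

Centrifugation ends at 11:09 AM + 260 min = 3:29 PM.
Centrifugation starts at 3:29 PM − 135 min = 1:14 PM.
The PCR run ends at 1:14 PM − 110 min = 11:24 AM.
Sample prep starts at 11:24 AM − 121 min = 9:23 AM.
From 9:23 AM to 11:09 AM is 1 hour 46 minutes.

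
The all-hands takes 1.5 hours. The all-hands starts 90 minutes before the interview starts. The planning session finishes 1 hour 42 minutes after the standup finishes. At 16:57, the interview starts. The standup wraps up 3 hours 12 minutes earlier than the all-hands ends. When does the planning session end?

15:27

The all-hands starts at 16:57 − 90 min = 15:27.
The all-hands ends at 15:27 + 90 min = 16:57.
The standup ends at 16:57 − 192 min = 13:45.
The planning session ends at 13:45 + 102 min = 15:27.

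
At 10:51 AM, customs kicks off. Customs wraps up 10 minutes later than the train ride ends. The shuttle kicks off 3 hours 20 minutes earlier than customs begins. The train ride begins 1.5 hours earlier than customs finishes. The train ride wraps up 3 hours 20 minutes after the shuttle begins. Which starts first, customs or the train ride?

the train ride

The shuttle starts at 10:51 AM − 200 min = 7:31 AM.
The train ride ends at 7:31 AM + 200 min = 10:51 AM.
Customs ends at 10:51 AM + 10 min = 11:01 AM.
The train ride starts at 11:01 AM − 90 min = 9:31 AM.
Customs starts at 10:51 AM and the train ride starts at 9:31 AM, so the train ride is first.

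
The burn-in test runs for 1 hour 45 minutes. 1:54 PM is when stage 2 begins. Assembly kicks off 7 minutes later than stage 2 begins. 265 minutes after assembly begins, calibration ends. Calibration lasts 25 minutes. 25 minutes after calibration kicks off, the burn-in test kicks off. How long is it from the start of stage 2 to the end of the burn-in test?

Assembly starts at 1:54 PM + 7 min = 2:01 PM.
Calibration ends at 2:01 PM + 265 min = 6:26 PM.
Calibration starts at 6:26 PM − 25 min = 6:01 PM.
The burn-in test starts at 6:01 PM + 25 min = 6:26 PM.
The burn-in test ends at 6:26 PM + 105 min = 8:11 PM.
From 1:54 PM to 8:11 PM is 377 minutes.

377 minutes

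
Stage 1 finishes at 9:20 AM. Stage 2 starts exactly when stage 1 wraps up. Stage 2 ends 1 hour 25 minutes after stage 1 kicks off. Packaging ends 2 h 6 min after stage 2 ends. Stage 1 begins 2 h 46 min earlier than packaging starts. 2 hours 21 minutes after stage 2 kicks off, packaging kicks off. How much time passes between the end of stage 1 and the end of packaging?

Stage 2 starts at 9:20 AM.
Packaging starts at 9:20 AM + 141 min = 11:41 AM.
Stage 1 starts at 11:41 AM − 166 min = 8:55 AM.
Stage 2 ends at 8:55 AM + 85 min = 10:20 AM.
Packaging ends at 10:20 AM + 126 min = 12:26 PM.
From 9:20 AM to 12:26 PM is 3 h 6 min.

3 h 6 min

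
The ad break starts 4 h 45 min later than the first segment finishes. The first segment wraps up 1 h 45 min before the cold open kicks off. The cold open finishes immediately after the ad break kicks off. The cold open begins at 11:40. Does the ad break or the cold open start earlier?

the cold open

The first segment ends at 11:40 − 105 min = 09:55.
The ad break starts at 09:55 + 285 min = 14:40.
The ad break starts at 14:40 and the cold open starts at 11:40, so the cold open is first.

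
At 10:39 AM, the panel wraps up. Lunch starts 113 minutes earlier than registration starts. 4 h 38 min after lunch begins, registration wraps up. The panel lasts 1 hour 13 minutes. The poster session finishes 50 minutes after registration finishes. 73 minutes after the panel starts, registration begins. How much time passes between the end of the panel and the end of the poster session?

The panel starts at 10:39 AM − 73 min = 9:26 AM.
Registration starts at 9:26 AM + 73 min = 10:39 AM.
Lunch starts at 10:39 AM − 113 min = 8:46 AM.
Registration ends at 8:46 AM + 278 min = 1:24 PM.
The poster session ends at 1:24 PM + 50 min = 2:14 PM.
From 10:39 AM to 2:14 PM is 3 hours 35 minutes.

3 hours 35 minutes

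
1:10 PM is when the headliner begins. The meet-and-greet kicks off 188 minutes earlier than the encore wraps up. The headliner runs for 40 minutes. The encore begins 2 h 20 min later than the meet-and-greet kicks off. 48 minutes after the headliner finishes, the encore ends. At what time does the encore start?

1:50 PM

The headliner ends at 1:10 PM + 40 min = 1:50 PM.
The encore ends at 1:50 PM + 48 min = 2:38 PM.
The meet-and-greet starts at 2:38 PM − 188 min = 11:30 AM.
The encore starts at 11:30 AM + 140 min = 1:50 PM.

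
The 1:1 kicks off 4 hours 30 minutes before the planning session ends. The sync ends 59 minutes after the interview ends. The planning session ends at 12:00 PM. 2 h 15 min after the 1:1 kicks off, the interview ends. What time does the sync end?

The 1:1 starts at 12:00 PM − 270 min = 7:30 AM.
The interview ends at 7:30 AM + 135 min = 9:45 AM.
The sync ends at 9:45 AM + 59 min = 10:44 AM.

10:44 AM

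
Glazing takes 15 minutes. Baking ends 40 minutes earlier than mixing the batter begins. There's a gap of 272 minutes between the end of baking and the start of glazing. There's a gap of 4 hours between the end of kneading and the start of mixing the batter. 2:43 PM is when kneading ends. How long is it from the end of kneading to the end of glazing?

8 h 7 min

Mixing the batter starts at 2:43 PM + 240 min = 6:43 PM.
Baking ends at 6:43 PM − 40 min = 6:03 PM.
Glazing starts at 6:03 PM + 272 min = 10:35 PM.
Glazing ends at 10:35 PM + 15 min = 10:50 PM.
From 2:43 PM to 10:50 PM is 8 h 7 min.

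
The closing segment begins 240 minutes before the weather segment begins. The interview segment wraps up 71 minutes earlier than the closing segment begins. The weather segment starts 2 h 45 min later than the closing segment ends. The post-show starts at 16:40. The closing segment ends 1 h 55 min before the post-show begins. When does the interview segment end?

12:19

The closing segment ends at 16:40 − 115 min = 14:45.
The weather segment starts at 14:45 + 165 min = 17:30.
The closing segment starts at 17:30 − 240 min = 13:30.
The interview segment ends at 13:30 − 71 min = 12:19.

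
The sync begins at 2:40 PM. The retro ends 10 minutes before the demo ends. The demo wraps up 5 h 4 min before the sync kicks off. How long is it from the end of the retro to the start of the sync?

314 minutes

The demo ends at 2:40 PM − 304 min = 9:36 AM.
The retro ends at 9:36 AM − 10 min = 9:26 AM.
From 9:26 AM to 2:40 PM is 314 minutes.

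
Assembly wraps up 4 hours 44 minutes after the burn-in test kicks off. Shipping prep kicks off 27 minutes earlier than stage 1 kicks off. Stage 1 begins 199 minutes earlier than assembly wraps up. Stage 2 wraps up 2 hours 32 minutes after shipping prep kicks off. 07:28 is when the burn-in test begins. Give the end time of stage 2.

Assembly ends at 07:28 + 284 min = 12:12.
Stage 1 starts at 12:12 − 199 min = 08:53.
Shipping prep starts at 08:53 − 27 min = 08:26.
Stage 2 ends at 08:26 + 152 min = 10:58.

10:58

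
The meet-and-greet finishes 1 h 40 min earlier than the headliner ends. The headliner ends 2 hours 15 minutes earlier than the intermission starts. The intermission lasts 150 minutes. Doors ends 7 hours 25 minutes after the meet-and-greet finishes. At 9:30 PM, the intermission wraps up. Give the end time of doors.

10:30 PM

The intermission starts at 9:30 PM − 150 min = 7:00 PM.
The headliner ends at 7:00 PM − 135 min = 4:45 PM.
The meet-and-greet ends at 4:45 PM − 100 min = 3:05 PM.
Doors ends at 3:05 PM + 445 min = 10:30 PM.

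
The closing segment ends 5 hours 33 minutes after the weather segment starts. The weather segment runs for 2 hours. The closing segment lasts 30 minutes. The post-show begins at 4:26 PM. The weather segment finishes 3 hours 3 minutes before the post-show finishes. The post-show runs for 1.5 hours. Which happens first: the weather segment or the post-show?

The post-show ends at 4:26 PM + 90 min = 5:56 PM.
The weather segment ends at 5:56 PM − 183 min = 2:53 PM.
The weather segment starts at 2:53 PM − 120 min = 12:53 PM.
The weather segment starts at 12:53 PM and the post-show starts at 4:26 PM, so the weather segment is first.

the weather segment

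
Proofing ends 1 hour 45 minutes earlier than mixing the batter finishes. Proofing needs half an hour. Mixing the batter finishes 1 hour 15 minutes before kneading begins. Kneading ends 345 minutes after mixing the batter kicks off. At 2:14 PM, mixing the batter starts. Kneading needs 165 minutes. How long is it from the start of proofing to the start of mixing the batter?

Kneading ends at 2:14 PM + 345 min = 7:59 PM.
Kneading starts at 7:59 PM − 165 min = 5:14 PM.
Mixing the batter ends at 5:14 PM − 75 min = 3:59 PM.
Proofing ends at 3:59 PM − 105 min = 2:14 PM.
Proofing starts at 2:14 PM − 30 min = 1:44 PM.
From 1:44 PM to 2:14 PM is 0.5 hours.

0.5 hours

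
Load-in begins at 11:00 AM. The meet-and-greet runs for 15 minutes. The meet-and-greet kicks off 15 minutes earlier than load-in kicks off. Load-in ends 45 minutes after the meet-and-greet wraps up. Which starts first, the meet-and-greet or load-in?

the meet-and-greet

The meet-and-greet starts at 11:00 AM − 15 min = 10:45 AM.
The meet-and-greet starts at 10:45 AM and load-in starts at 11:00 AM, so the meet-and-greet is first.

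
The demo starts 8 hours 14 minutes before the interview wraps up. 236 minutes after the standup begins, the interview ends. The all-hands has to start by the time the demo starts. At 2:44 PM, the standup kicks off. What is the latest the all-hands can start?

The interview ends at 2:44 PM + 236 min = 6:40 PM.
The demo starts at 6:40 PM − 494 min = 10:26 AM.
The all-hands is bounded by the demo, so the latest it can start is 10:26 AM.

10:26 AM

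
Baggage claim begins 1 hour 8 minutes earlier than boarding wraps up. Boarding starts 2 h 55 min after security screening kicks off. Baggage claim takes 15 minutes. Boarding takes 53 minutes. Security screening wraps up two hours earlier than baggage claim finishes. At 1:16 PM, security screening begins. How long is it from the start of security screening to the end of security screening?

55 minutes

Boarding starts at 1:16 PM + 175 min = 4:11 PM.
Boarding ends at 4:11 PM + 53 min = 5:04 PM.
Baggage claim starts at 5:04 PM − 68 min = 3:56 PM.
Baggage claim ends at 3:56 PM + 15 min = 4:11 PM.
Security screening ends at 4:11 PM − 120 min = 2:11 PM.
From 1:16 PM to 2:11 PM is 55 minutes.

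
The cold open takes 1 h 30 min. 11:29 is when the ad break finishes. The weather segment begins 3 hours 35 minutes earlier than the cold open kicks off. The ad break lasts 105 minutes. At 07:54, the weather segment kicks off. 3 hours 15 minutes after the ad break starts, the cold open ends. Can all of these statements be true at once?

The ad break starts at 11:29 − 105 min = 09:44.
The cold open ends at 09:44 + 195 min = 12:59.
The cold open starts at 12:59 − 90 min = 11:29.
The weather segment starts at 11:29 − 215 min = 07:54.
That matches the stated 07:54, so the schedule is consistent.

Yes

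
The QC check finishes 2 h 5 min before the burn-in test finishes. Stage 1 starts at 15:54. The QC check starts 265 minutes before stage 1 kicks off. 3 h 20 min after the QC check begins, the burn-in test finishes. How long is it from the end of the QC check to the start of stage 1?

The QC check starts at 15:54 − 265 min = 11:29.
The burn-in test ends at 11:29 + 200 min = 14:49.
The QC check ends at 14:49 − 125 min = 12:44.
From 12:44 to 15:54 is 3 h 10 min.

3 h 10 min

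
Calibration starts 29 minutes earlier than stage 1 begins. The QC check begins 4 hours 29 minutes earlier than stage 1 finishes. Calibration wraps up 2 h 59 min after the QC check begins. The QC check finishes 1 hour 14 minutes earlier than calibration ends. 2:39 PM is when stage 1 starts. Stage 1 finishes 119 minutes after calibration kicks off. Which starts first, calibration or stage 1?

Calibration starts at 2:39 PM − 29 min = 2:10 PM.
Calibration starts at 2:10 PM and stage 1 starts at 2:39 PM, so calibration is first.

calibration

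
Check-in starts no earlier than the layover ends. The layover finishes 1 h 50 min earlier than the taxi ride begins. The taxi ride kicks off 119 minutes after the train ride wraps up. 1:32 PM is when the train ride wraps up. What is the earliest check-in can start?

1:41 PM

The taxi ride starts at 1:32 PM + 119 min = 3:31 PM.
The layover ends at 3:31 PM − 110 min = 1:41 PM.
Check-in is bounded by the layover, so the earliest it can start is 1:41 PM.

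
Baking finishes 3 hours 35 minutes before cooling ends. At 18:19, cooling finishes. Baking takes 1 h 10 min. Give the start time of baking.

Baking ends at 18:19 − 215 min = 14:44.
Baking starts at 14:44 − 70 min = 13:34.

13:34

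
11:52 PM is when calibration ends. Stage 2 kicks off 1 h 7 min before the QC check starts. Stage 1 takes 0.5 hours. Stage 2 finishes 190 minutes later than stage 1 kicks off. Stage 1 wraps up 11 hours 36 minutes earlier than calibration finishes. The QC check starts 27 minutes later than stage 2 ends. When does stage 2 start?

Stage 1 ends at 11:52 PM − 696 min = 12:16 PM.
Stage 1 starts at 12:16 PM − 30 min = 11:46 AM.
Stage 2 ends at 11:46 AM + 190 min = 2:56 PM.
The QC check starts at 2:56 PM + 27 min = 3:23 PM.
Stage 2 starts at 3:23 PM − 67 min = 2:16 PM.

2:16 PM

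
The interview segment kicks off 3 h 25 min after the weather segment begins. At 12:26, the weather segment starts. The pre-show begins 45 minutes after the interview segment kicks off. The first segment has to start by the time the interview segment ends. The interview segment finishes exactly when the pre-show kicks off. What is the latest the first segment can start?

16:36

The interview segment starts at 12:26 + 205 min = 15:51.
The pre-show starts at 15:51 + 45 min = 16:36.
So the interview segment ends at 16:36.
The first segment is bounded by the interview segment, so the latest it can start is 16:36.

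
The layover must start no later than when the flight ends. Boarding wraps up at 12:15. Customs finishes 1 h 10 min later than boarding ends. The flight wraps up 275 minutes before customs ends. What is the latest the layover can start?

Customs ends at 12:15 + 70 min = 13:25.
The flight ends at 13:25 − 275 min = 08:50.
The layover is bounded by the flight, so the latest it can start is 08:50.

08:50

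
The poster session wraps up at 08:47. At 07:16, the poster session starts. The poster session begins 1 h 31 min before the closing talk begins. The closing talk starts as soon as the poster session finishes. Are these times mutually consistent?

Yes

The closing talk starts at 08:47.
The poster session starts at 08:47 − 91 min = 07:16.
That matches the stated 07:16, so the schedule is consistent.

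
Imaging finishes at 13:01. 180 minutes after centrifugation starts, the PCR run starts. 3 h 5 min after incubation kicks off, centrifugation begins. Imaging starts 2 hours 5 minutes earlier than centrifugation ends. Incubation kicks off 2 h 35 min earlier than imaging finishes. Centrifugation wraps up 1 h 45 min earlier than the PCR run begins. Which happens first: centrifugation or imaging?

imaging

Incubation starts at 13:01 − 155 min = 10:26.
Centrifugation starts at 10:26 + 185 min = 13:31.
The PCR run starts at 13:31 + 180 min = 16:31.
Centrifugation ends at 16:31 − 105 min = 14:46.
Imaging starts at 14:46 − 125 min = 12:41.
Centrifugation starts at 13:31 and imaging starts at 12:41, so imaging is first.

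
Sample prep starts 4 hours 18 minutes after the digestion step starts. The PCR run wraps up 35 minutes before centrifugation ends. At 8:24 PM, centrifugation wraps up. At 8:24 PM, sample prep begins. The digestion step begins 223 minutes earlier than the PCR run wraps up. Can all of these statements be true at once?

The PCR run ends at 8:24 PM − 35 min = 7:49 PM.
The digestion step starts at 7:49 PM − 223 min = 4:06 PM.
Sample prep starts at 4:06 PM + 258 min = 8:24 PM.
That matches the stated 8:24 PM, so the schedule is consistent.

Yes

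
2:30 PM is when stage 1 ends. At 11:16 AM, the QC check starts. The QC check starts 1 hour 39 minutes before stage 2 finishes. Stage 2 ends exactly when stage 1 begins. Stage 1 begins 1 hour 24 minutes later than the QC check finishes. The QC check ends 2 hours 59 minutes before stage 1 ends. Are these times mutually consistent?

The QC check ends at 2:30 PM − 179 min = 11:31 AM.
Stage 1 starts at 11:31 AM + 84 min = 12:55 PM.
So stage 2 ends at 12:55 PM.
The QC check starts at 12:55 PM − 99 min = 11:16 AM.
That matches the stated 11:16 AM, so the schedule is consistent.

Yes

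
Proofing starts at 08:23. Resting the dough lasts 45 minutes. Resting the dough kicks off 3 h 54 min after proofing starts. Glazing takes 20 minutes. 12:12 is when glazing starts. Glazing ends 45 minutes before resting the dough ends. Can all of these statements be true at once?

No

Resting the dough starts at 08:23 + 234 min = 12:17.
Resting the dough ends at 12:17 + 45 min = 13:02.
Glazing ends at 13:02 − 45 min = 12:17.
Glazing starts at 12:17 − 20 min = 11:57.
But glazing is also said to start at 12:12 — a 15-minute conflict.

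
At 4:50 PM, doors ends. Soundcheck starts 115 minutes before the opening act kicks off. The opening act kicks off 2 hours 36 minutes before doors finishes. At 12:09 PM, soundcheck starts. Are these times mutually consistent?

No

The opening act starts at 4:50 PM − 156 min = 2:14 PM.
Soundcheck starts at 2:14 PM − 115 min = 12:19 PM.
But soundcheck is also said to start at 12:09 PM — a 10-minute conflict.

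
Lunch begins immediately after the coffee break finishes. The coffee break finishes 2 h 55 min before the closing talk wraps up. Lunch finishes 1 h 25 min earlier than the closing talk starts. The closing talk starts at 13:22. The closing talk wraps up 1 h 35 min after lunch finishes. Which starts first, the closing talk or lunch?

lunch

Lunch ends at 13:22 − 85 min = 11:57.
The closing talk ends at 11:57 + 95 min = 13:32.
The coffee break ends at 13:32 − 175 min = 10:37.
So lunch starts at 10:37.
The closing talk starts at 13:22 and lunch starts at 10:37, so lunch is first.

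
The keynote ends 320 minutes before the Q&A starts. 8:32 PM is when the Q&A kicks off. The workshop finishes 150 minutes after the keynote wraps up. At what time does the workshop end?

The keynote ends at 8:32 PM − 320 min = 3:12 PM.
The workshop ends at 3:12 PM + 150 min = 5:42 PM.

5:42 PM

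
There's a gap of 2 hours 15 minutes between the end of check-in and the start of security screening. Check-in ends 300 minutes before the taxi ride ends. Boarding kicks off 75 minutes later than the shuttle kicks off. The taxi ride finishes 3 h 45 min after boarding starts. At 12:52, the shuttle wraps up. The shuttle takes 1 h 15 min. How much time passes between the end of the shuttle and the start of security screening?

an hour

The shuttle starts at 12:52 − 75 min = 11:37.
Boarding starts at 11:37 + 75 min = 12:52.
The taxi ride ends at 12:52 + 225 min = 16:37.
Check-in ends at 16:37 − 300 min = 11:37.
Security screening starts at 11:37 + 135 min = 13:52.
From 12:52 to 13:52 is an hour.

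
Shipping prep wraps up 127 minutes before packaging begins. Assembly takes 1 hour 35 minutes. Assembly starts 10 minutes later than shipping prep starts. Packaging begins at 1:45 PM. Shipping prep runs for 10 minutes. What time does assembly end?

Shipping prep ends at 1:45 PM − 127 min = 11:38 AM.
Shipping prep starts at 11:38 AM − 10 min = 11:28 AM.
Assembly starts at 11:28 AM + 10 min = 11:38 AM.
Assembly ends at 11:38 AM + 95 min = 1:13 PM.

1:13 PM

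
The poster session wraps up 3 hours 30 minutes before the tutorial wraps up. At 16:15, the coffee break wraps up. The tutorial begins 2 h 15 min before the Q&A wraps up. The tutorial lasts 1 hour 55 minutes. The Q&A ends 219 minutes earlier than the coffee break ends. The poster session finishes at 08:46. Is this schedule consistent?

Yes

The Q&A ends at 16:15 − 219 min = 12:36.
The tutorial starts at 12:36 − 135 min = 10:21.
The tutorial ends at 10:21 + 115 min = 12:16.
The poster session ends at 12:16 − 210 min = 08:46.
That matches the stated 08:46, so the schedule is consistent.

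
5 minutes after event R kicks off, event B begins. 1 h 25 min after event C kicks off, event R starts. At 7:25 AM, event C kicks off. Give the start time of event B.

Event R starts at 7:25 AM + 85 min = 8:50 AM.
Event B starts at 8:50 AM + 5 min = 8:55 AM.

8:55 AM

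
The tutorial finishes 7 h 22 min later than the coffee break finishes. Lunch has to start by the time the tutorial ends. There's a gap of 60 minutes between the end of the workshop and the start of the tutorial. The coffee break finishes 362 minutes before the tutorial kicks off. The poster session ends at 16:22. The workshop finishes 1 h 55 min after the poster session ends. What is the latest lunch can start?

The workshop ends at 16:22 + 115 min = 18:17.
The tutorial starts at 18:17 + 60 min = 19:17.
The coffee break ends at 19:17 − 362 min = 13:15.
The tutorial ends at 13:15 + 442 min = 20:37.
Lunch is bounded by the tutorial, so the latest it can start is 20:37.

20:37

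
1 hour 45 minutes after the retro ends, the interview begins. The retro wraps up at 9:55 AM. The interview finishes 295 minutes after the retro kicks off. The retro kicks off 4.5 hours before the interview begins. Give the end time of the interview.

The interview starts at 9:55 AM + 105 min = 11:40 AM.
The retro starts at 11:40 AM − 270 min = 7:10 AM.
The interview ends at 7:10 AM + 295 min = 12:05 PM.

12:05 PM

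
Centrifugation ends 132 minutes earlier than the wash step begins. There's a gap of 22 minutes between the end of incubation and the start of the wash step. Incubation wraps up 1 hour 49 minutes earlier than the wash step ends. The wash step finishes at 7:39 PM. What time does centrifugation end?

Incubation ends at 7:39 PM − 109 min = 5:50 PM.
The wash step starts at 5:50 PM + 22 min = 6:12 PM.
Centrifugation ends at 6:12 PM − 132 min = 4:00 PM.

4:00 PM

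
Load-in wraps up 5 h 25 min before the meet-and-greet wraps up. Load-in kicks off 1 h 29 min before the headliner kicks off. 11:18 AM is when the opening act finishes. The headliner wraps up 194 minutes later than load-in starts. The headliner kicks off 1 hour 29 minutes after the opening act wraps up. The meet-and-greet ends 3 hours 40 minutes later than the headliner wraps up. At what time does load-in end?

The headliner starts at 11:18 AM + 89 min = 12:47 PM.
Load-in starts at 12:47 PM − 89 min = 11:18 AM.
The headliner ends at 11:18 AM + 194 min = 2:32 PM.
The meet-and-greet ends at 2:32 PM + 220 min = 6:12 PM.
Load-in ends at 6:12 PM − 325 min = 12:47 PM.

12:47 PM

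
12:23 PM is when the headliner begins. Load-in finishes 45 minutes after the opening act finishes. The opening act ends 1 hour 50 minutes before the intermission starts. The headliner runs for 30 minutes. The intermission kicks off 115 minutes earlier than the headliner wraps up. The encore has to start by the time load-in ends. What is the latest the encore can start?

The headliner ends at 12:23 PM + 30 min = 12:53 PM.
The intermission starts at 12:53 PM − 115 min = 10:58 AM.
The opening act ends at 10:58 AM − 110 min = 9:08 AM.
Load-in ends at 9:08 AM + 45 min = 9:53 AM.
The encore is bounded by load-in, so the latest it can start is 9:53 AM.

9:53 AM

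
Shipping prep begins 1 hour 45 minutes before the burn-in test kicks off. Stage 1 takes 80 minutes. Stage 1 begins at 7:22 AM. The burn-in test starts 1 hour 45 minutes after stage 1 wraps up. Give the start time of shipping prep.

8:42 AM

Stage 1 ends at 7:22 AM + 80 min = 8:42 AM.
The burn-in test starts at 8:42 AM + 105 min = 10:27 AM.
Shipping prep starts at 10:27 AM − 105 min = 8:42 AM.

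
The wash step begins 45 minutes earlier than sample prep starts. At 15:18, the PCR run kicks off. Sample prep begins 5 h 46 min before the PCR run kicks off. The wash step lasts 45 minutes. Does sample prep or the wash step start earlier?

the wash step

Sample prep starts at 15:18 − 346 min = 09:32.
The wash step starts at 09:32 − 45 min = 08:47.
Sample prep starts at 09:32 and the wash step starts at 08:47, so the wash step is first.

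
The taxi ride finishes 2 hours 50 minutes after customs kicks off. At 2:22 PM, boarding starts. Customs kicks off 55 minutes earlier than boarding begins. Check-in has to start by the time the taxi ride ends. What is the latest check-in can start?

4:17 PM

Customs starts at 2:22 PM − 55 min = 1:27 PM.
The taxi ride ends at 1:27 PM + 170 min = 4:17 PM.
Check-in is bounded by the taxi ride, so the latest it can start is 4:17 PM.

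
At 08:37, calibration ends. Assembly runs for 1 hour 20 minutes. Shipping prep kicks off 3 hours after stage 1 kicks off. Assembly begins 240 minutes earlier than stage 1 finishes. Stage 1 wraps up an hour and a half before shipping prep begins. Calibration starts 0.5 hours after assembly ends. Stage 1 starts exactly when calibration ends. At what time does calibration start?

07:57

Stage 1 starts at 08:37.
Shipping prep starts at 08:37 + 180 min = 11:37.
Stage 1 ends at 11:37 − 90 min = 10:07.
Assembly starts at 10:07 − 240 min = 06:07.
Assembly ends at 06:07 + 80 min = 07:27.
Calibration starts at 07:27 + 30 min = 07:57.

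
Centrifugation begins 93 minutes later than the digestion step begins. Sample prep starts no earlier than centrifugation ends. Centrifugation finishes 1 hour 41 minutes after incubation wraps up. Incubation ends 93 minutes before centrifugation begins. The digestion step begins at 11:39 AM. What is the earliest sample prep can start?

1:20 PM

Centrifugation starts at 11:39 AM + 93 min = 1:12 PM.
Incubation ends at 1:12 PM − 93 min = 11:39 AM.
Centrifugation ends at 11:39 AM + 101 min = 1:20 PM.
Sample prep is bounded by centrifugation, so the earliest it can start is 1:20 PM.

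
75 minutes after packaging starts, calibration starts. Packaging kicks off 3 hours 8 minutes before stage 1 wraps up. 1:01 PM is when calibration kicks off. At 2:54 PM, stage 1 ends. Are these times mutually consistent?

Packaging starts at 2:54 PM − 188 min = 11:46 AM.
Calibration starts at 11:46 AM + 75 min = 1:01 PM.
That matches the stated 1:01 PM, so the schedule is consistent.

Yes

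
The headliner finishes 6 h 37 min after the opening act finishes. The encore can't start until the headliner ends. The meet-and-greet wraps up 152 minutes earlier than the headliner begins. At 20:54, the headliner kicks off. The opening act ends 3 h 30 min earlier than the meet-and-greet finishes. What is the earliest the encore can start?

21:29

The meet-and-greet ends at 20:54 − 152 min = 18:22.
The opening act ends at 18:22 − 210 min = 14:52.
The headliner ends at 14:52 + 397 min = 21:29.
The encore is bounded by the headliner, so the earliest it can start is 21:29.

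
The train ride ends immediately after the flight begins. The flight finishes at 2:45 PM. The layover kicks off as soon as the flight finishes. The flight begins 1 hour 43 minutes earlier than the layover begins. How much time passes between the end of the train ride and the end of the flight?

The layover starts at 2:45 PM.
The flight starts at 2:45 PM − 103 min = 1:02 PM.
So the train ride ends at 1:02 PM.
From 1:02 PM to 2:45 PM is 103 minutes.

103 minutes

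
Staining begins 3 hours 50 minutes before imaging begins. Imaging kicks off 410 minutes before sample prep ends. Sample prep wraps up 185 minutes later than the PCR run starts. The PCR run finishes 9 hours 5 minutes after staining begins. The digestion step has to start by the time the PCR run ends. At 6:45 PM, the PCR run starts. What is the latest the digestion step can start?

8:15 PM

Sample prep ends at 6:45 PM + 185 min = 9:50 PM.
Imaging starts at 9:50 PM − 410 min = 3:00 PM.
Staining starts at 3:00 PM − 230 min = 11:10 AM.
The PCR run ends at 11:10 AM + 545 min = 8:15 PM.
The digestion step is bounded by the PCR run, so the latest it can start is 8:15 PM.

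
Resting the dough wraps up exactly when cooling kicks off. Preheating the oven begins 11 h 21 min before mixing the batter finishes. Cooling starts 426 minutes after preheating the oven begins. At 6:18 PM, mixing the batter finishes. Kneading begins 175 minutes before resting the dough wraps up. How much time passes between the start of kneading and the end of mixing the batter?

Preheating the oven starts at 6:18 PM − 681 min = 6:57 AM.
Cooling starts at 6:57 AM + 426 min = 2:03 PM.
So resting the dough ends at 2:03 PM.
Kneading starts at 2:03 PM − 175 min = 11:08 AM.
From 11:08 AM to 6:18 PM is 7 hours 10 minutes.

7 hours 10 minutes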